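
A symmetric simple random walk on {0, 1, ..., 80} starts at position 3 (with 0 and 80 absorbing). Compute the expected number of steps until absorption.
E[τ | X_0 = 3] = 231

Let v_k = E[τ | X_0 = k]. Boundary: v_0 = v_80 = 0. Recurrence: v_k = 1 + (v_{k-1} + v_{k+1})/2 for 1 ≤ k ≤ 79. The particular solution to v_k − (v_{k-1} + v_{k+1})/2 = 1 is v_k = −k^2. Adding homogeneous solution A + B k and matching boundaries gives v_k = k (80 − k). Substituting k = 3: v_3 = 3 · 77 = 231.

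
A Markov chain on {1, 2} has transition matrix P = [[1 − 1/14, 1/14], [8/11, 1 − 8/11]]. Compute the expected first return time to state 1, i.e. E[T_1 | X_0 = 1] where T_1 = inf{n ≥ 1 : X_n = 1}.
E[T_1 | X_0 = 1] = 1/π_1 = 123/112

For an irreducible recurrent Markov chain with stationary distribution π, E[T_i | X_0 = i] = 1/π_i (Kac's formula). Here π_1 = (8/11)/(1/14 + 8/11) = (8/11)/(123/154) = 112/123, so E[T_1 | X_0 = 1] = 1/π_1 = (1/14 + 8/11)/(8/11) = (123/154)/(8/11) = 123/112.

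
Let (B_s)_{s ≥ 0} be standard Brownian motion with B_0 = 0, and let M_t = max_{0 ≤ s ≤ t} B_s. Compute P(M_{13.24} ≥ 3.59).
P(M_{13.24} ≥ 3.59) = 2·P(B_{13.24} ≥ 3.59) = 2(1 − Φ(3.59/√13.24)) ≈ 0.3238

By the reflection principle for Brownian motion, P(M_t ≥ a) = 2 · P(B_t ≥ a) for a ≥ 0. Since B_t ~ N(0, t), P(B_t ≥ 3.59) = 1 − Φ(3.59/√t) = 1 − Φ(3.59/√13.24) = 1 − Φ(0.9866). So
  P(M_{13.24} ≥ 3.59) = 2(1 − Φ(0.9866)) ≈ 0.3238.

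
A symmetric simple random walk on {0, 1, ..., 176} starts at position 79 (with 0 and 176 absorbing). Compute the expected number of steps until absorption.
E[τ | X_0 = 79] = 7663

Let v_k = E[τ | X_0 = k]. Boundary: v_0 = v_176 = 0. Recurrence: v_k = 1 + (v_{k-1} + v_{k+1})/2 for 1 ≤ k ≤ 175. The particular solution to v_k − (v_{k-1} + v_{k+1})/2 = 1 is v_k = −k^2. Adding homogeneous solution A + B k and matching boundaries gives v_k = k (176 − k). Substituting k = 79: v_79 = 79 · 97 = 7663.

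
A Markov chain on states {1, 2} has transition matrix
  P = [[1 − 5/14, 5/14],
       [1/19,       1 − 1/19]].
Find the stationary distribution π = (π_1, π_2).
π_1 = 14/109, π_2 = 95/109

Solve πP = π with π_1 + π_2 = 1. From πP = π: π_1 · (1 − 5/14) + π_2 · 1/19 = π_1 ⇒ π_2 · 1/19 = π_1 · 5/14 ⇒ π_2/π_1 = (5/14)/(1/19) = 95/14. Together with π_1 + π_2 = 1:
  π_1 = (1/19)/(5/14 + 1/19) = (1/19)/(109/266) = 14/109,
  π_2 = (5/14)/(5/14 + 1/19) = (5/14)/(109/266) = 95/109.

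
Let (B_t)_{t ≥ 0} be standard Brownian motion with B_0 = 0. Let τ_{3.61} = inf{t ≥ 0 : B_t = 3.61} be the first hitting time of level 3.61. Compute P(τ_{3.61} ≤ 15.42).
P(τ_{3.61} ≤ 15.42) = 2(1 − Φ(3.61/√15.42)) = 2(1 − Φ(0.9193)) ≈ 0.3579

By the reflection principle for standard BM, P(τ_b ≤ t) = 2 · P(B_t ≥ b). Since B_t ~ N(0, t), P(B_t ≥ 3.61) = 1 − Φ(3.61/√t) = 1 − Φ(3.61/√15.42) = 1 − Φ(0.9193) ≈ 0.17897. Doubling: P(τ_{3.61} ≤ 15.42) ≈ 2 · 0.17897 = 0.35794 ≈ 0.3579.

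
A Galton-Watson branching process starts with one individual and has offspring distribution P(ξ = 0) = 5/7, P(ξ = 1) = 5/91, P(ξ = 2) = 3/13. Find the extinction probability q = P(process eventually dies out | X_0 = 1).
q = 1

Mean offspring μ = 0·5/7 + 1·5/91 + 2·3/13 = 47/91 ≤ 1. For μ ≤ 1 with offspring not concentrated at 1, the Galton-Watson process goes extinct almost surely, so q = 1.
(Algebraic check: The pgf is f(s) = 5/7 + 5/91·s + 3/13·s². The extinction probability q is the smallest fixed point of f in [0, 1]. Setting s = f(s):
  3/13·s² + (5/91 − 1)·s + 5/7 = 0
  3/13·s² − (5/7 + 3/13)·s + 5/7 = 0
which factors as (s − 1)·(3/13·s − 5/7) = 0, giving roots s = 1 and s = (5/7)/(3/13) = 65/21. Since 65/21 ≥ 1, the smallest root in [0, 1] is s = 1.)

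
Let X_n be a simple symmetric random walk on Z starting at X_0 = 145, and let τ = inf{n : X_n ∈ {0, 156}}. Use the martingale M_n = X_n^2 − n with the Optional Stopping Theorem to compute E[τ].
E[τ] = 1595

M_n = X_n^2 − n is a martingale (since E[X_{n+1}^2 | F_n] = X_n^2 + 1). By OST (τ has finite mean in a bounded region), E[M_τ] = E[M_0] = X_0^2 − 0 = 145^2 = 21025. Also E[M_τ] = E[X_τ^2] − E[τ]. The walk exits at 0 or 156, with P(hit 156 first) = 145/156, so E[X_τ^2] = 156^2 · 145/156 + 0 = 22620. Thus E[τ] = E[X_τ^2] − E[M_τ] = 22620 − 21025 = 1595 = 145(156 − 145) = 1595.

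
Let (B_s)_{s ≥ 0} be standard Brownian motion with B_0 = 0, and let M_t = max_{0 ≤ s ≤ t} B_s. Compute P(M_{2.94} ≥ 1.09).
P(M_{2.94} ≥ 1.09) = 2·P(B_{2.94} ≥ 1.09) = 2(1 − Φ(1.09/√2.94)) ≈ 0.5250

By the reflection principle for Brownian motion, P(M_t ≥ a) = 2 · P(B_t ≥ a) for a ≥ 0. Since B_t ~ N(0, t), P(B_t ≥ 1.09) = 1 − Φ(1.09/√t) = 1 − Φ(1.09/√2.94) = 1 − Φ(0.6357). So
  P(M_{2.94} ≥ 1.09) = 2(1 − Φ(0.6357)) ≈ 0.5250.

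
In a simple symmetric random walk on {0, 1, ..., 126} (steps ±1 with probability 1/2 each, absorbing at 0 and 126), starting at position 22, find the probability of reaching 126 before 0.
P(hit 126 before 0) = 22/126 = 11/63

Let u_k = P(hit 126 before 0 | start at k). Then u_0 = 0, u_126 = 1, and u_k = u_{k-1}/2 + u_{k+1}/2 for 1 ≤ k ≤ 125. This harmonic recurrence is solved by u_k = k/126, giving u_22 = 22/126 = 11/63.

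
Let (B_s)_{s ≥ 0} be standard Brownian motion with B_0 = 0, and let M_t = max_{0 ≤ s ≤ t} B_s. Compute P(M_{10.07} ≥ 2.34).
P(M_{10.07} ≥ 2.34) = 2·P(B_{10.07} ≥ 2.34) = 2(1 − Φ(2.34/√10.07)) ≈ 0.4609

By the reflection principle for Brownian motion, P(M_t ≥ a) = 2 · P(B_t ≥ a) for a ≥ 0. Since B_t ~ N(0, t), P(B_t ≥ 2.34) = 1 − Φ(2.34/√t) = 1 − Φ(2.34/√10.07) = 1 − Φ(0.7374). So
  P(M_{10.07} ≥ 2.34) = 2(1 − Φ(0.7374)) ≈ 0.4609.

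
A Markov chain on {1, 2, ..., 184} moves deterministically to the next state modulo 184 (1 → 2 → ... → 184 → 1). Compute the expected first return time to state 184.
E[T_184 | X_0 = 184] = 184

The chain cycles deterministically, so starting at state 184 it returns in exactly 184 steps. Equivalently, the stationary distribution is uniform π_j = 1/184 for every state j, so by Kac's formula E[T_184] = 1/π_184 = 184.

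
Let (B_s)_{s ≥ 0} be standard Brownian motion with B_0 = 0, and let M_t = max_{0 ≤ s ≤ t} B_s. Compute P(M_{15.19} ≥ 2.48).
P(M_{15.19} ≥ 2.48) = 2·P(B_{15.19} ≥ 2.48) = 2(1 − Φ(2.48/√15.19)) ≈ 0.5246

By the reflection principle for Brownian motion, P(M_t ≥ a) = 2 · P(B_t ≥ a) for a ≥ 0. Since B_t ~ N(0, t), P(B_t ≥ 2.48) = 1 − Φ(2.48/√t) = 1 − Φ(2.48/√15.19) = 1 − Φ(0.6363). So
  P(M_{15.19} ≥ 2.48) = 2(1 − Φ(0.6363)) ≈ 0.5246.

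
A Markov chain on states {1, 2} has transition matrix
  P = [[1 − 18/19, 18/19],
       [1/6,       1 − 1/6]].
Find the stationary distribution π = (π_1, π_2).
π_1 = 19/127, π_2 = 108/127

Solve πP = π with π_1 + π_2 = 1. From πP = π: π_1 · (1 − 18/19) + π_2 · 1/6 = π_1 ⇒ π_2 · 1/6 = π_1 · 18/19 ⇒ π_2/π_1 = (18/19)/(1/6) = 108/19. Together with π_1 + π_2 = 1:
  π_1 = (1/6)/(18/19 + 1/6) = (1/6)/(127/114) = 19/127,
  π_2 = (18/19)/(18/19 + 1/6) = (18/19)/(127/114) = 108/127.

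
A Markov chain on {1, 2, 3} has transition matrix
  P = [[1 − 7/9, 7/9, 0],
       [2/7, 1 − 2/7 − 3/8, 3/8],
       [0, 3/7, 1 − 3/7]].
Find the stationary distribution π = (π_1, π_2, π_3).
π = (48/293, 392/879, 343/879)

This is a birth-death chain on three states, which satisfies detailed balance: π_1 · P_{12} = π_2 · P_{21} and π_2 · P_{23} = π_3 · P_{32}.
From π_1 · 7/9 = π_2 · 2/7: π_2/π_1 = (7/9)/(2/7) = 49/18.
From π_2 · 3/8 = π_3 · 3/7: π_3/π_2 = (3/8)/(3/7) = 7/8.
Take π_1 proportional to 1; then unnormalized π = (1, 49/18, 343/144). Normalize by dividing by the sum 293/48:
  π = (48/293, 392/879, 343/879).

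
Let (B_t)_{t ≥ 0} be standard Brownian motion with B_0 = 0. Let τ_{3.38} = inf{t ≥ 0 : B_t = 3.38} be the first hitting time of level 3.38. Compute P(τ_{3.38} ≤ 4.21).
P(τ_{3.38} ≤ 4.21) = 2(1 − Φ(3.38/√4.21)) = 2(1 − Φ(1.6473)) ≈ 0.0995

By the reflection principle for standard BM, P(τ_b ≤ t) = 2 · P(B_t ≥ b). Since B_t ~ N(0, t), P(B_t ≥ 3.38) = 1 − Φ(3.38/√t) = 1 − Φ(3.38/√4.21) = 1 − Φ(1.6473) ≈ 0.04975. Doubling: P(τ_{3.38} ≤ 4.21) ≈ 2 · 0.04975 = 0.09950 ≈ 0.0995.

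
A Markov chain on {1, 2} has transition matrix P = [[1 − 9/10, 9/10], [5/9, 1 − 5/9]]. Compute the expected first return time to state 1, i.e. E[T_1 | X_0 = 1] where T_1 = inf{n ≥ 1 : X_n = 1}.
E[T_1 | X_0 = 1] = 1/π_1 = 131/50

For an irreducible recurrent Markov chain with stationary distribution π, E[T_i | X_0 = i] = 1/π_i (Kac's formula). Here π_1 = (5/9)/(9/10 + 5/9) = (5/9)/(131/90) = 50/131, so E[T_1 | X_0 = 1] = 1/π_1 = (9/10 + 5/9)/(5/9) = (131/90)/(5/9) = 131/50.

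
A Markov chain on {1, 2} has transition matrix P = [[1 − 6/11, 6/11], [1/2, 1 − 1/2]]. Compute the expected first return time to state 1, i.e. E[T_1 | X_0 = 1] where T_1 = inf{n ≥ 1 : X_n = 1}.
E[T_1 | X_0 = 1] = 1/π_1 = 23/11

For an irreducible recurrent Markov chain with stationary distribution π, E[T_i | X_0 = i] = 1/π_i (Kac's formula). Here π_1 = (1/2)/(6/11 + 1/2) = (1/2)/(23/22) = 11/23, so E[T_1 | X_0 = 1] = 1/π_1 = (6/11 + 1/2)/(1/2) = (23/22)/(1/2) = 23/11.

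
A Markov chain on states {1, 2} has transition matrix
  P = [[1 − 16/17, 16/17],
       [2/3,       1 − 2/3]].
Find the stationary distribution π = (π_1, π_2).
π_1 = 17/41, π_2 = 24/41

Solve πP = π with π_1 + π_2 = 1. From πP = π: π_1 · (1 − 16/17) + π_2 · 2/3 = π_1 ⇒ π_2 · 2/3 = π_1 · 16/17 ⇒ π_2/π_1 = (16/17)/(2/3) = 24/17. Together with π_1 + π_2 = 1:
  π_1 = (2/3)/(16/17 + 2/3) = (2/3)/(82/51) = 17/41,
  π_2 = (16/17)/(16/17 + 2/3) = (16/17)/(82/51) = 24/41.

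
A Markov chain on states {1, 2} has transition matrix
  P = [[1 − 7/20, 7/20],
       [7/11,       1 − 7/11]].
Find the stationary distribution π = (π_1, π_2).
π_1 = 20/31, π_2 = 11/31

Solve πP = π with π_1 + π_2 = 1. From πP = π: π_1 · (1 − 7/20) + π_2 · 7/11 = π_1 ⇒ π_2 · 7/11 = π_1 · 7/20 ⇒ π_2/π_1 = (7/20)/(7/11) = 11/20. Together with π_1 + π_2 = 1:
  π_1 = (7/11)/(7/20 + 7/11) = (7/11)/(217/220) = 20/31,
  π_2 = (7/20)/(7/20 + 7/11) = (7/20)/(217/220) = 11/31.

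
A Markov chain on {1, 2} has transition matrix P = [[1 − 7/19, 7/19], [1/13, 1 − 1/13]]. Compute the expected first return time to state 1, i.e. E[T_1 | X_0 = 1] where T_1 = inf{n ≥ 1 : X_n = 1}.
E[T_1 | X_0 = 1] = 1/π_1 = 110/19

For an irreducible recurrent Markov chain with stationary distribution π, E[T_i | X_0 = i] = 1/π_i (Kac's formula). Here π_1 = (1/13)/(7/19 + 1/13) = (1/13)/(110/247) = 19/110, so E[T_1 | X_0 = 1] = 1/π_1 = (7/19 + 1/13)/(1/13) = (110/247)/(1/13) = 110/19.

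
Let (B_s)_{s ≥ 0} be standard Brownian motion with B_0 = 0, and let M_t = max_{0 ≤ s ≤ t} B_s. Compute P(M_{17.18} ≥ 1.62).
P(M_{17.18} ≥ 1.62) = 2·P(B_{17.18} ≥ 1.62) = 2(1 − Φ(1.62/√17.18)) ≈ 0.6959

By the reflection principle for Brownian motion, P(M_t ≥ a) = 2 · P(B_t ≥ a) for a ≥ 0. Since B_t ~ N(0, t), P(B_t ≥ 1.62) = 1 − Φ(1.62/√t) = 1 − Φ(1.62/√17.18) = 1 − Φ(0.3908). So
  P(M_{17.18} ≥ 1.62) = 2(1 − Φ(0.3908)) ≈ 0.6959.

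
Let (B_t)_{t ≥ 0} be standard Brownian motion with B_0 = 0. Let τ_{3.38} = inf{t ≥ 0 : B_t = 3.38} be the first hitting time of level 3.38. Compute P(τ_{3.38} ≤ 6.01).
P(τ_{3.38} ≤ 6.01) = 2(1 − Φ(3.38/√6.01)) = 2(1 − Φ(1.3787)) ≈ 0.1680

By the reflection principle for standard BM, P(τ_b ≤ t) = 2 · P(B_t ≥ b). Since B_t ~ N(0, t), P(B_t ≥ 3.38) = 1 − Φ(3.38/√t) = 1 − Φ(3.38/√6.01) = 1 − Φ(1.3787) ≈ 0.08399. Doubling: P(τ_{3.38} ≤ 6.01) ≈ 2 · 0.08399 = 0.16798 ≈ 0.1680.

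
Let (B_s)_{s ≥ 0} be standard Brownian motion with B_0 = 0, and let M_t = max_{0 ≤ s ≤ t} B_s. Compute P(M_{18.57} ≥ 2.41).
P(M_{18.57} ≥ 2.41) = 2·P(B_{18.57} ≥ 2.41) = 2(1 − Φ(2.41/√18.57)) ≈ 0.5760

By the reflection principle for Brownian motion, P(M_t ≥ a) = 2 · P(B_t ≥ a) for a ≥ 0. Since B_t ~ N(0, t), P(B_t ≥ 2.41) = 1 − Φ(2.41/√t) = 1 − Φ(2.41/√18.57) = 1 − Φ(0.5593). So
  P(M_{18.57} ≥ 2.41) = 2(1 − Φ(0.5593)) ≈ 0.5760.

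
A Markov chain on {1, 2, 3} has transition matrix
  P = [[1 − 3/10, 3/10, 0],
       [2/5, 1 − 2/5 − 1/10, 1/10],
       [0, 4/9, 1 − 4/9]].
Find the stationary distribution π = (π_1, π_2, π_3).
π = (160/307, 120/307, 27/307)

This is a birth-death chain on three states, which satisfies detailed balance: π_1 · P_{12} = π_2 · P_{21} and π_2 · P_{23} = π_3 · P_{32}.
From π_1 · 3/10 = π_2 · 2/5: π_2/π_1 = (3/10)/(2/5) = 3/4.
From π_2 · 1/10 = π_3 · 4/9: π_3/π_2 = (1/10)/(4/9) = 9/40.
Take π_1 proportional to 1; then unnormalized π = (1, 3/4, 27/160). Normalize by dividing by the sum 307/160:
  π = (160/307, 120/307, 27/307).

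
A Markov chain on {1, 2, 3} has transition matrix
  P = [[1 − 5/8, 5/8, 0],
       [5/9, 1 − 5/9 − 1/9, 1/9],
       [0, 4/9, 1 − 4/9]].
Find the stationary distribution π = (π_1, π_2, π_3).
π = (32/77, 36/77, 9/77)

This is a birth-death chain on three states, which satisfies detailed balance: π_1 · P_{12} = π_2 · P_{21} and π_2 · P_{23} = π_3 · P_{32}.
From π_1 · 5/8 = π_2 · 5/9: π_2/π_1 = (5/8)/(5/9) = 9/8.
From π_2 · 1/9 = π_3 · 4/9: π_3/π_2 = (1/9)/(4/9) = 1/4.
Take π_1 proportional to 1; then unnormalized π = (1, 9/8, 9/32). Normalize by dividing by the sum 77/32:
  π = (32/77, 36/77, 9/77).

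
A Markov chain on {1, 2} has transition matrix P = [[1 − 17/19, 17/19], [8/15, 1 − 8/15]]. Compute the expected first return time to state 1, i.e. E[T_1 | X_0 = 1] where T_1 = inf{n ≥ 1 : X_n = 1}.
E[T_1 | X_0 = 1] = 1/π_1 = 407/152

For an irreducible recurrent Markov chain with stationary distribution π, E[T_i | X_0 = i] = 1/π_i (Kac's formula). Here π_1 = (8/15)/(17/19 + 8/15) = (8/15)/(407/285) = 152/407, so E[T_1 | X_0 = 1] = 1/π_1 = (17/19 + 8/15)/(8/15) = (407/285)/(8/15) = 407/152.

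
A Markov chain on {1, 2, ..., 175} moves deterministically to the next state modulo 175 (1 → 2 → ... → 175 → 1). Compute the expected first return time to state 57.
E[T_57 | X_0 = 57] = 175

The chain cycles deterministically, so starting at state 57 it returns in exactly 175 steps. Equivalently, the stationary distribution is uniform π_j = 1/175 for every state j, so by Kac's formula E[T_57] = 1/π_57 = 175.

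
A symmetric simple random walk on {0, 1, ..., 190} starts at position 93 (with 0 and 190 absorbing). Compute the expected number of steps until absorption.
E[τ | X_0 = 93] = 9021

Let v_k = E[τ | X_0 = k]. Boundary: v_0 = v_190 = 0. Recurrence: v_k = 1 + (v_{k-1} + v_{k+1})/2 for 1 ≤ k ≤ 189. The particular solution to v_k − (v_{k-1} + v_{k+1})/2 = 1 is v_k = −k^2. Adding homogeneous solution A + B k and matching boundaries gives v_k = k (190 − k). Substituting k = 93: v_93 = 93 · 97 = 9021.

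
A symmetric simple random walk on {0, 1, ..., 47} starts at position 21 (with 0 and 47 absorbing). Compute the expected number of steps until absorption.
E[τ | X_0 = 21] = 546

Let v_k = E[τ | X_0 = k]. Boundary: v_0 = v_47 = 0. Recurrence: v_k = 1 + (v_{k-1} + v_{k+1})/2 for 1 ≤ k ≤ 46. The particular solution to v_k − (v_{k-1} + v_{k+1})/2 = 1 is v_k = −k^2. Adding homogeneous solution A + B k and matching boundaries gives v_k = k (47 − k). Substituting k = 21: v_21 = 21 · 26 = 546.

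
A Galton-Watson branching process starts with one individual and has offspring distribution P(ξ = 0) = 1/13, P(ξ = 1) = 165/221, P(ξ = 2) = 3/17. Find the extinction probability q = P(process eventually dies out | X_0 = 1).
q = 17/39

The pgf is f(s) = 1/13 + 165/221·s + 3/17·s². The extinction probability q is the smallest fixed point of f in [0, 1]. Setting s = f(s):
  3/17·s² + (165/221 − 1)·s + 1/13 = 0
  3/17·s² − (1/13 + 3/17)·s + 1/13 = 0
which factors as (s − 1)·(3/17·s − 1/13) = 0, giving roots s = 1 and s = (1/13)/(3/17) = 17/39.
Mean offspring μ = 165/221 + 2·3/17 = 243/221 > 1 (supercritical), so q < 1. The extinction probability is the smaller root: q = (1/13)/(3/17) = 17/39.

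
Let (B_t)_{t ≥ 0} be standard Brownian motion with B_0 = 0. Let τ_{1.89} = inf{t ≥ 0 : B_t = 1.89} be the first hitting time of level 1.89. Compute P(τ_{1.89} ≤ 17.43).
P(τ_{1.89} ≤ 17.43) = 2(1 − Φ(1.89/√17.43)) = 2(1 − Φ(0.4527)) ≈ 0.6508

By the reflection principle for standard BM, P(τ_b ≤ t) = 2 · P(B_t ≥ b). Since B_t ~ N(0, t), P(B_t ≥ 1.89) = 1 − Φ(1.89/√t) = 1 − Φ(1.89/√17.43) = 1 − Φ(0.4527) ≈ 0.32538. Doubling: P(τ_{1.89} ≤ 17.43) ≈ 2 · 0.32538 = 0.65076 ≈ 0.6508.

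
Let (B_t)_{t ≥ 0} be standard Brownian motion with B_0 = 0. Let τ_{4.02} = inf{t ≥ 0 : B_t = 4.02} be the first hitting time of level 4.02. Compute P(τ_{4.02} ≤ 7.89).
P(τ_{4.02} ≤ 7.89) = 2(1 − Φ(4.02/√7.89)) = 2(1 − Φ(1.4312)) ≈ 0.1524

By the reflection principle for standard BM, P(τ_b ≤ t) = 2 · P(B_t ≥ b). Since B_t ~ N(0, t), P(B_t ≥ 4.02) = 1 − Φ(4.02/√t) = 1 − Φ(4.02/√7.89) = 1 − Φ(1.4312) ≈ 0.07619. Doubling: P(τ_{4.02} ≤ 7.89) ≈ 2 · 0.07619 = 0.15238 ≈ 0.1524.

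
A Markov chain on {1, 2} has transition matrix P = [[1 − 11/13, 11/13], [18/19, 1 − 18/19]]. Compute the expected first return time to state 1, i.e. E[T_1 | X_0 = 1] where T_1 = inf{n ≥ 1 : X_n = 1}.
E[T_1 | X_0 = 1] = 1/π_1 = 443/234

For an irreducible recurrent Markov chain with stationary distribution π, E[T_i | X_0 = i] = 1/π_i (Kac's formula). Here π_1 = (18/19)/(11/13 + 18/19) = (18/19)/(443/247) = 234/443, so E[T_1 | X_0 = 1] = 1/π_1 = (11/13 + 18/19)/(18/19) = (443/247)/(18/19) = 443/234.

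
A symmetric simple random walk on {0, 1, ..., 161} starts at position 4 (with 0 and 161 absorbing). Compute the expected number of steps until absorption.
E[τ | X_0 = 4] = 628

Let v_k = E[τ | X_0 = k]. Boundary: v_0 = v_161 = 0. Recurrence: v_k = 1 + (v_{k-1} + v_{k+1})/2 for 1 ≤ k ≤ 160. The particular solution to v_k − (v_{k-1} + v_{k+1})/2 = 1 is v_k = −k^2. Adding homogeneous solution A + B k and matching boundaries gives v_k = k (161 − k). Substituting k = 4: v_4 = 4 · 157 = 628.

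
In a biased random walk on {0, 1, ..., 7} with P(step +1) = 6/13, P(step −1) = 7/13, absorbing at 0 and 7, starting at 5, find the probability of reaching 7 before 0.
P(hit 7 before 0) = (1 − (7/6)^5) / (1 − (7/6)^7) = 325116/543607

Let u_k denote P(reach 7 before 0 | start at k). Boundary: u_0 = 0, u_7 = 1. Recurrence: u_k = 6/13·u_{k+1} + 7/13·u_{k-1} for 1 ≤ k ≤ 6. Try u_k = A + B·r^k with r = q/p = (7/13)/(6/13) = 7/6. Substitution satisfies the recurrence; boundary conditions give:
  u_k = (1 − r^k) / (1 − r^N) = (1 − (7/6)^5) / (1 − (7/6)^7) = 325116/543607.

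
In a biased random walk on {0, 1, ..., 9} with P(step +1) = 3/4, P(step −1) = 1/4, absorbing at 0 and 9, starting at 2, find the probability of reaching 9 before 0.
P(hit 9 before 0) = (1 − (1/3)^2) / (1 − (1/3)^9) = 8748/9841

Let u_k denote P(reach 9 before 0 | start at k). Boundary: u_0 = 0, u_9 = 1. Recurrence: u_k = 3/4·u_{k+1} + 1/4·u_{k-1} for 1 ≤ k ≤ 8. Try u_k = A + B·r^k with r = q/p = (1/4)/(3/4) = 1/3. Substitution satisfies the recurrence; boundary conditions give:
  u_k = (1 − r^k) / (1 − r^N) = (1 − (1/3)^2) / (1 − (1/3)^9) = 8748/9841.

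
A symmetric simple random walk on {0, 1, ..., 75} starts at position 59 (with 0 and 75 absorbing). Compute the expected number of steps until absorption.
E[τ | X_0 = 59] = 944

Let v_k = E[τ | X_0 = k]. Boundary: v_0 = v_75 = 0. Recurrence: v_k = 1 + (v_{k-1} + v_{k+1})/2 for 1 ≤ k ≤ 74. The particular solution to v_k − (v_{k-1} + v_{k+1})/2 = 1 is v_k = −k^2. Adding homogeneous solution A + B k and matching boundaries gives v_k = k (75 − k). Substituting k = 59: v_59 = 59 · 16 = 944.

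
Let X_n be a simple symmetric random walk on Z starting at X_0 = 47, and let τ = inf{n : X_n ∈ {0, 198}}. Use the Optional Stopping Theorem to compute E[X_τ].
E[X_τ] = 47

X_n is a martingale and τ is a bounded-mean stopping time (indeed τ is finite a.s. with bounded expectation since the walk is in a bounded region). By the OST, E[X_τ] = E[X_0] = 47. Equivalently: E[X_τ] = 198 · P(hit 198 first) + 0 · P(hit 0 first) = 198 · (47/198) = 47.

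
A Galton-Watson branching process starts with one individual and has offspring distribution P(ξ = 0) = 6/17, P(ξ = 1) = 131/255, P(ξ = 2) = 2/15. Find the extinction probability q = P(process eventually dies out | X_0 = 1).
q = 1

Mean offspring μ = 0·6/17 + 1·131/255 + 2·2/15 = 199/255 ≤ 1. For μ ≤ 1 with offspring not concentrated at 1, the Galton-Watson process goes extinct almost surely, so q = 1.
(Algebraic check: The pgf is f(s) = 6/17 + 131/255·s + 2/15·s². The extinction probability q is the smallest fixed point of f in [0, 1]. Setting s = f(s):
  2/15·s² + (131/255 − 1)·s + 6/17 = 0
  2/15·s² − (6/17 + 2/15)·s + 6/17 = 0
which factors as (s − 1)·(2/15·s − 6/17) = 0, giving roots s = 1 and s = (6/17)/(2/15) = 45/17. Since 45/17 ≥ 1, the smallest root in [0, 1] is s = 1.)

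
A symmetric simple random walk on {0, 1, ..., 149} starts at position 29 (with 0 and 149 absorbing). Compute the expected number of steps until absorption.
E[τ | X_0 = 29] = 3480

Let v_k = E[τ | X_0 = k]. Boundary: v_0 = v_149 = 0. Recurrence: v_k = 1 + (v_{k-1} + v_{k+1})/2 for 1 ≤ k ≤ 148. The particular solution to v_k − (v_{k-1} + v_{k+1})/2 = 1 is v_k = −k^2. Adding homogeneous solution A + B k and matching boundaries gives v_k = k (149 − k). Substituting k = 29: v_29 = 29 · 120 = 3480.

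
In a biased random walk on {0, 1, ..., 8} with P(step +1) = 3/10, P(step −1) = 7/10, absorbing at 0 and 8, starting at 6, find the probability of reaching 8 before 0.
P(hit 8 before 0) = (1 − (7/3)^6) / (1 − (7/3)^8) = 26307/143956

Let u_k denote P(reach 8 before 0 | start at k). Boundary: u_0 = 0, u_8 = 1. Recurrence: u_k = 3/10·u_{k+1} + 7/10·u_{k-1} for 1 ≤ k ≤ 7. Try u_k = A + B·r^k with r = q/p = (7/10)/(3/10) = 7/3. Substitution satisfies the recurrence; boundary conditions give:
  u_k = (1 − r^k) / (1 − r^N) = (1 − (7/3)^6) / (1 − (7/3)^8) = 26307/143956.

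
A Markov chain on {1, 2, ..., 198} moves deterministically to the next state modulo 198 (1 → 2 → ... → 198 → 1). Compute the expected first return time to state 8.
E[T_8 | X_0 = 8] = 198

The chain cycles deterministically, so starting at state 8 it returns in exactly 198 steps. Equivalently, the stationary distribution is uniform π_j = 1/198 for every state j, so by Kac's formula E[T_8] = 1/π_8 = 198.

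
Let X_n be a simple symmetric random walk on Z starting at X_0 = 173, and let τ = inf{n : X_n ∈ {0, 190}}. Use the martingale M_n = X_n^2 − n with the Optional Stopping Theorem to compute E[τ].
E[τ] = 2941

M_n = X_n^2 − n is a martingale (since E[X_{n+1}^2 | F_n] = X_n^2 + 1). By OST (τ has finite mean in a bounded region), E[M_τ] = E[M_0] = X_0^2 − 0 = 173^2 = 29929. Also E[M_τ] = E[X_τ^2] − E[τ]. The walk exits at 0 or 190, with P(hit 190 first) = 173/190, so E[X_τ^2] = 190^2 · 173/190 + 0 = 32870. Thus E[τ] = E[X_τ^2] − E[M_τ] = 32870 − 29929 = 2941 = 173(190 − 173) = 2941.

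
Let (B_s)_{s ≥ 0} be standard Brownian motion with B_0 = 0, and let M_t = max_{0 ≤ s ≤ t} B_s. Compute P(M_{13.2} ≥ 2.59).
P(M_{13.2} ≥ 2.59) = 2·P(B_{13.2} ≥ 2.59) = 2(1 − Φ(2.59/√13.2)) ≈ 0.4759

By the reflection principle for Brownian motion, P(M_t ≥ a) = 2 · P(B_t ≥ a) for a ≥ 0. Since B_t ~ N(0, t), P(B_t ≥ 2.59) = 1 − Φ(2.59/√t) = 1 − Φ(2.59/√13.2) = 1 − Φ(0.7129). So
  P(M_{13.2} ≥ 2.59) = 2(1 − Φ(0.7129)) ≈ 0.4759.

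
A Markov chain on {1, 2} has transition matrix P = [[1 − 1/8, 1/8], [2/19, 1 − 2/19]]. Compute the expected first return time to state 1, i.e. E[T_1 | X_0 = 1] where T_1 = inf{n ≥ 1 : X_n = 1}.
E[T_1 | X_0 = 1] = 1/π_1 = 35/16

For an irreducible recurrent Markov chain with stationary distribution π, E[T_i | X_0 = i] = 1/π_i (Kac's formula). Here π_1 = (2/19)/(1/8 + 2/19) = (2/19)/(35/152) = 16/35, so E[T_1 | X_0 = 1] = 1/π_1 = (1/8 + 2/19)/(2/19) = (35/152)/(2/19) = 35/16.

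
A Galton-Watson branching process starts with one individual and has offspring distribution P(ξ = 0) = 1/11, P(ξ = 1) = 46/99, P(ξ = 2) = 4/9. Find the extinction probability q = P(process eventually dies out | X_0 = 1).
q = 9/44

The pgf is f(s) = 1/11 + 46/99·s + 4/9·s². The extinction probability q is the smallest fixed point of f in [0, 1]. Setting s = f(s):
  4/9·s² + (46/99 − 1)·s + 1/11 = 0
  4/9·s² − (1/11 + 4/9)·s + 1/11 = 0
which factors as (s − 1)·(4/9·s − 1/11) = 0, giving roots s = 1 and s = (1/11)/(4/9) = 9/44.
Mean offspring μ = 46/99 + 2·4/9 = 134/99 > 1 (supercritical), so q < 1. The extinction probability is the smaller root: q = (1/11)/(4/9) = 9/44.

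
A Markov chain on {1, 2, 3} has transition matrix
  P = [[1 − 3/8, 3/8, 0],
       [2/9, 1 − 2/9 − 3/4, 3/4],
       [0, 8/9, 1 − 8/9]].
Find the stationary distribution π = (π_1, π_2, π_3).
π = (512/2105, 864/2105, 729/2105)

This is a birth-death chain on three states, which satisfies detailed balance: π_1 · P_{12} = π_2 · P_{21} and π_2 · P_{23} = π_3 · P_{32}.
From π_1 · 3/8 = π_2 · 2/9: π_2/π_1 = (3/8)/(2/9) = 27/16.
From π_2 · 3/4 = π_3 · 8/9: π_3/π_2 = (3/4)/(8/9) = 27/32.
Take π_1 proportional to 1; then unnormalized π = (1, 27/16, 729/512). Normalize by dividing by the sum 2105/512:
  π = (512/2105, 864/2105, 729/2105).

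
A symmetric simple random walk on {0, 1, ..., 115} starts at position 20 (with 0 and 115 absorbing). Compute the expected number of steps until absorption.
E[τ | X_0 = 20] = 1900

Let v_k = E[τ | X_0 = k]. Boundary: v_0 = v_115 = 0. Recurrence: v_k = 1 + (v_{k-1} + v_{k+1})/2 for 1 ≤ k ≤ 114. The particular solution to v_k − (v_{k-1} + v_{k+1})/2 = 1 is v_k = −k^2. Adding homogeneous solution A + B k and matching boundaries gives v_k = k (115 − k). Substituting k = 20: v_20 = 20 · 95 = 1900.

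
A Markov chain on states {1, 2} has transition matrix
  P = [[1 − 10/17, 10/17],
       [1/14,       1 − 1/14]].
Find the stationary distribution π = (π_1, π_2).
π_1 = 17/157, π_2 = 140/157

Solve πP = π with π_1 + π_2 = 1. From πP = π: π_1 · (1 − 10/17) + π_2 · 1/14 = π_1 ⇒ π_2 · 1/14 = π_1 · 10/17 ⇒ π_2/π_1 = (10/17)/(1/14) = 140/17. Together with π_1 + π_2 = 1:
  π_1 = (1/14)/(10/17 + 1/14) = (1/14)/(157/238) = 17/157,
  π_2 = (10/17)/(10/17 + 1/14) = (10/17)/(157/238) = 140/157.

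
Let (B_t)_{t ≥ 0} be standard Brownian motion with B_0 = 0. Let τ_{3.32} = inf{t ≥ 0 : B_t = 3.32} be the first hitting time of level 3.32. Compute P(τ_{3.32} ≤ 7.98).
P(τ_{3.32} ≤ 7.98) = 2(1 − Φ(3.32/√7.98)) = 2(1 − Φ(1.1753)) ≈ 0.2399

By the reflection principle for standard BM, P(τ_b ≤ t) = 2 · P(B_t ≥ b). Since B_t ~ N(0, t), P(B_t ≥ 3.32) = 1 − Φ(3.32/√t) = 1 − Φ(3.32/√7.98) = 1 − Φ(1.1753) ≈ 0.11994. Doubling: P(τ_{3.32} ≤ 7.98) ≈ 2 · 0.11994 = 0.23988 ≈ 0.2399.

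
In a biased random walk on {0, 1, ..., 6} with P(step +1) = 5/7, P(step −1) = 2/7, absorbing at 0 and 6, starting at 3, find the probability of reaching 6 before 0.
P(hit 6 before 0) = (1 − (2/5)^3) / (1 − (2/5)^6) = 125/133

Let u_k denote P(reach 6 before 0 | start at k). Boundary: u_0 = 0, u_6 = 1. Recurrence: u_k = 5/7·u_{k+1} + 2/7·u_{k-1} for 1 ≤ k ≤ 5. Try u_k = A + B·r^k with r = q/p = (2/7)/(5/7) = 2/5. Substitution satisfies the recurrence; boundary conditions give:
  u_k = (1 − r^k) / (1 − r^N) = (1 − (2/5)^3) / (1 − (2/5)^6) = 125/133.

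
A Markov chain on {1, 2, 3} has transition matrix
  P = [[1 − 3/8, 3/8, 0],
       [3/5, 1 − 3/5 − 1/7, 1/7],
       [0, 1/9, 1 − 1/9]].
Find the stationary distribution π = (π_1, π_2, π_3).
π = (7/17, 35/136, 45/136)

This is a birth-death chain on three states, which satisfies detailed balance: π_1 · P_{12} = π_2 · P_{21} and π_2 · P_{23} = π_3 · P_{32}.
From π_1 · 3/8 = π_2 · 3/5: π_2/π_1 = (3/8)/(3/5) = 5/8.
From π_2 · 1/7 = π_3 · 1/9: π_3/π_2 = (1/7)/(1/9) = 9/7.
Take π_1 proportional to 1; then unnormalized π = (1, 5/8, 45/56). Normalize by dividing by the sum 17/7:
  π = (7/17, 35/136, 45/136).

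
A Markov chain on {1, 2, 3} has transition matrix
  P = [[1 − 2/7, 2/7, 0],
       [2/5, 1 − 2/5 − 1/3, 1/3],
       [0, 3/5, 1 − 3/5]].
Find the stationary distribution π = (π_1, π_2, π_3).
π = (9/19, 45/133, 25/133)

This is a birth-death chain on three states, which satisfies detailed balance: π_1 · P_{12} = π_2 · P_{21} and π_2 · P_{23} = π_3 · P_{32}.
From π_1 · 2/7 = π_2 · 2/5: π_2/π_1 = (2/7)/(2/5) = 5/7.
From π_2 · 1/3 = π_3 · 3/5: π_3/π_2 = (1/3)/(3/5) = 5/9.
Take π_1 proportional to 1; then unnormalized π = (1, 5/7, 25/63). Normalize by dividing by the sum 19/9:
  π = (9/19, 45/133, 25/133).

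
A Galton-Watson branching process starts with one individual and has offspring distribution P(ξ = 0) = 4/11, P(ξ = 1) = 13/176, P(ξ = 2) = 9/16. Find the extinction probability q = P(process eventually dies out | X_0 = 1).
q = 64/99

The pgf is f(s) = 4/11 + 13/176·s + 9/16·s². The extinction probability q is the smallest fixed point of f in [0, 1]. Setting s = f(s):
  9/16·s² + (13/176 − 1)·s + 4/11 = 0
  9/16·s² − (4/11 + 9/16)·s + 4/11 = 0
which factors as (s − 1)·(9/16·s − 4/11) = 0, giving roots s = 1 and s = (4/11)/(9/16) = 64/99.
Mean offspring μ = 13/176 + 2·9/16 = 211/176 > 1 (supercritical), so q < 1. The extinction probability is the smaller root: q = (4/11)/(9/16) = 64/99.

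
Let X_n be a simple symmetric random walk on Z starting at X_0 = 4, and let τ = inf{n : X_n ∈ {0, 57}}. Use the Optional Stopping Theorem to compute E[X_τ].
E[X_τ] = 4

X_n is a martingale and τ is a bounded-mean stopping time (indeed τ is finite a.s. with bounded expectation since the walk is in a bounded region). By the OST, E[X_τ] = E[X_0] = 4. Equivalently: E[X_τ] = 57 · P(hit 57 first) + 0 · P(hit 0 first) = 57 · (4/57) = 4.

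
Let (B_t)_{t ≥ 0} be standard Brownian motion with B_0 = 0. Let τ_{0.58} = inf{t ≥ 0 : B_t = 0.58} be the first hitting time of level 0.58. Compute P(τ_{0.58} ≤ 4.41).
P(τ_{0.58} ≤ 4.41) = 2(1 − Φ(0.58/√4.41)) = 2(1 − Φ(0.2762)) ≈ 0.7824

By the reflection principle for standard BM, P(τ_b ≤ t) = 2 · P(B_t ≥ b). Since B_t ~ N(0, t), P(B_t ≥ 0.58) = 1 − Φ(0.58/√t) = 1 − Φ(0.58/√4.41) = 1 − Φ(0.2762) ≈ 0.39120. Doubling: P(τ_{0.58} ≤ 4.41) ≈ 2 · 0.39120 = 0.78240 ≈ 0.7824.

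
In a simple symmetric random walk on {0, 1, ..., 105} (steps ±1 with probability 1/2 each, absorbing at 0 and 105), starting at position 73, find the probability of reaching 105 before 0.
P(hit 105 before 0) = 73/105

Let u_k = P(hit 105 before 0 | start at k). Then u_0 = 0, u_105 = 1, and u_k = u_{k-1}/2 + u_{k+1}/2 for 1 ≤ k ≤ 104. This harmonic recurrence is solved by u_k = k/105, giving u_73 = 73/105.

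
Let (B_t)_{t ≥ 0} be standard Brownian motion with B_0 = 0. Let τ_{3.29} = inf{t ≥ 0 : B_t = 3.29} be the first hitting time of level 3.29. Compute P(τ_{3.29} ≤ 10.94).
P(τ_{3.29} ≤ 10.94) = 2(1 − Φ(3.29/√10.94)) = 2(1 − Φ(0.9947)) ≈ 0.3199

By the reflection principle for standard BM, P(τ_b ≤ t) = 2 · P(B_t ≥ b). Since B_t ~ N(0, t), P(B_t ≥ 3.29) = 1 − Φ(3.29/√t) = 1 − Φ(3.29/√10.94) = 1 − Φ(0.9947) ≈ 0.15994. Doubling: P(τ_{3.29} ≤ 10.94) ≈ 2 · 0.15994 = 0.31988 ≈ 0.3199.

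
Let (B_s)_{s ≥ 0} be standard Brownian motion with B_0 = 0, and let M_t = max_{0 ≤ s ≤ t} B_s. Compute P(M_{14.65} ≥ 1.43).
P(M_{14.65} ≥ 1.43) = 2·P(B_{14.65} ≥ 1.43) = 2(1 − Φ(1.43/√14.65)) ≈ 0.7087

By the reflection principle for Brownian motion, P(M_t ≥ a) = 2 · P(B_t ≥ a) for a ≥ 0. Since B_t ~ N(0, t), P(B_t ≥ 1.43) = 1 − Φ(1.43/√t) = 1 − Φ(1.43/√14.65) = 1 − Φ(0.3736). So
  P(M_{14.65} ≥ 1.43) = 2(1 − Φ(0.3736)) ≈ 0.7087.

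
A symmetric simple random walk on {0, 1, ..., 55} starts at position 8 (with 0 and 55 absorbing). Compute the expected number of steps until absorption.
E[τ | X_0 = 8] = 376

Let v_k = E[τ | X_0 = k]. Boundary: v_0 = v_55 = 0. Recurrence: v_k = 1 + (v_{k-1} + v_{k+1})/2 for 1 ≤ k ≤ 54. The particular solution to v_k − (v_{k-1} + v_{k+1})/2 = 1 is v_k = −k^2. Adding homogeneous solution A + B k and matching boundaries gives v_k = k (55 − k). Substituting k = 8: v_8 = 8 · 47 = 376.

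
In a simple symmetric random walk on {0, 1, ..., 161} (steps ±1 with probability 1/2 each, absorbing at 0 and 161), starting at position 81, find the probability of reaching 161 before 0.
P(hit 161 before 0) = 81/161

Let u_k = P(hit 161 before 0 | start at k). Then u_0 = 0, u_161 = 1, and u_k = u_{k-1}/2 + u_{k+1}/2 for 1 ≤ k ≤ 160. This harmonic recurrence is solved by u_k = k/161, giving u_81 = 81/161.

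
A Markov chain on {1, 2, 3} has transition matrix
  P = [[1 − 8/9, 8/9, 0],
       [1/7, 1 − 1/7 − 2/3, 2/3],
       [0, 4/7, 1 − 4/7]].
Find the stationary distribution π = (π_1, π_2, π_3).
π = (27/391, 168/391, 196/391)

This is a birth-death chain on three states, which satisfies detailed balance: π_1 · P_{12} = π_2 · P_{21} and π_2 · P_{23} = π_3 · P_{32}.
From π_1 · 8/9 = π_2 · 1/7: π_2/π_1 = (8/9)/(1/7) = 56/9.
From π_2 · 2/3 = π_3 · 4/7: π_3/π_2 = (2/3)/(4/7) = 7/6.
Take π_1 proportional to 1; then unnormalized π = (1, 56/9, 196/27). Normalize by dividing by the sum 391/27:
  π = (27/391, 168/391, 196/391).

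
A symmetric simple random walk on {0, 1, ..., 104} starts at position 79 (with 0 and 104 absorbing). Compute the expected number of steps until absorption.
E[τ | X_0 = 79] = 1975

Let v_k = E[τ | X_0 = k]. Boundary: v_0 = v_104 = 0. Recurrence: v_k = 1 + (v_{k-1} + v_{k+1})/2 for 1 ≤ k ≤ 103. The particular solution to v_k − (v_{k-1} + v_{k+1})/2 = 1 is v_k = −k^2. Adding homogeneous solution A + B k and matching boundaries gives v_k = k (104 − k). Substituting k = 79: v_79 = 79 · 25 = 1975.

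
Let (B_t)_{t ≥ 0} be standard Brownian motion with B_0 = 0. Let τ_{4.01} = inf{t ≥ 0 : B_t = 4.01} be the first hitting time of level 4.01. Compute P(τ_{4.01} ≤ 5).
P(τ_{4.01} ≤ 5) = 2(1 − Φ(4.01/√5)) = 2(1 − Φ(1.7933)) ≈ 0.0729

By the reflection principle for standard BM, P(τ_b ≤ t) = 2 · P(B_t ≥ b). Since B_t ~ N(0, t), P(B_t ≥ 4.01) = 1 − Φ(4.01/√t) = 1 − Φ(4.01/√5) = 1 − Φ(1.7933) ≈ 0.03646. Doubling: P(τ_{4.01} ≤ 5) ≈ 2 · 0.03646 = 0.07292 ≈ 0.0729.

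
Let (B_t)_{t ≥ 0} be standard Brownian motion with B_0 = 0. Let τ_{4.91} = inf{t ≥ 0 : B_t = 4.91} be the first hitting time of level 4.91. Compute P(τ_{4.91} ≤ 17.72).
P(τ_{4.91} ≤ 17.72) = 2(1 − Φ(4.91/√17.72)) = 2(1 − Φ(1.1664)) ≈ 0.2435

By the reflection principle for standard BM, P(τ_b ≤ t) = 2 · P(B_t ≥ b). Since B_t ~ N(0, t), P(B_t ≥ 4.91) = 1 − Φ(4.91/√t) = 1 − Φ(4.91/√17.72) = 1 − Φ(1.1664) ≈ 0.12173. Doubling: P(τ_{4.91} ≤ 17.72) ≈ 2 · 0.12173 = 0.24346 ≈ 0.2435.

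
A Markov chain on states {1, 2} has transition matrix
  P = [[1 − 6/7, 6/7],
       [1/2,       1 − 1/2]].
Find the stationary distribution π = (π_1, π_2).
π_1 = 7/19, π_2 = 12/19

Solve πP = π with π_1 + π_2 = 1. From πP = π: π_1 · (1 − 6/7) + π_2 · 1/2 = π_1 ⇒ π_2 · 1/2 = π_1 · 6/7 ⇒ π_2/π_1 = (6/7)/(1/2) = 12/7. Together with π_1 + π_2 = 1:
  π_1 = (1/2)/(6/7 + 1/2) = (1/2)/(19/14) = 7/19,
  π_2 = (6/7)/(6/7 + 1/2) = (6/7)/(19/14) = 12/19.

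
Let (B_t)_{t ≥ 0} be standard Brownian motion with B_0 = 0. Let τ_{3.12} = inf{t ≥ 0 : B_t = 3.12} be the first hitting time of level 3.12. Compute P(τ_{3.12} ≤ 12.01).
P(τ_{3.12} ≤ 12.01) = 2(1 − Φ(3.12/√12.01)) = 2(1 − Φ(0.9003)) ≈ 0.3680

By the reflection principle for standard BM, P(τ_b ≤ t) = 2 · P(B_t ≥ b). Since B_t ~ N(0, t), P(B_t ≥ 3.12) = 1 − Φ(3.12/√t) = 1 − Φ(3.12/√12.01) = 1 − Φ(0.9003) ≈ 0.18398. Doubling: P(τ_{3.12} ≤ 12.01) ≈ 2 · 0.18398 = 0.36796 ≈ 0.3680.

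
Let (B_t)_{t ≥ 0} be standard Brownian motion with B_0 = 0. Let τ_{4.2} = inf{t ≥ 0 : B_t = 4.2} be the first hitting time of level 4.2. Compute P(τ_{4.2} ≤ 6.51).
P(τ_{4.2} ≤ 6.51) = 2(1 − Φ(4.2/√6.51)) = 2(1 − Φ(1.6461)) ≈ 0.0997

By the reflection principle for standard BM, P(τ_b ≤ t) = 2 · P(B_t ≥ b). Since B_t ~ N(0, t), P(B_t ≥ 4.2) = 1 − Φ(4.2/√t) = 1 − Φ(4.2/√6.51) = 1 − Φ(1.6461) ≈ 0.04987. Doubling: P(τ_{4.2} ≤ 6.51) ≈ 2 · 0.04987 = 0.09974 ≈ 0.0997.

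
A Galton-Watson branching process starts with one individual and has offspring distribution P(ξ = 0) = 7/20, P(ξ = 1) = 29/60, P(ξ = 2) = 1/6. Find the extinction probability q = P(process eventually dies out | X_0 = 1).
q = 1

Mean offspring μ = 0·7/20 + 1·29/60 + 2·1/6 = 49/60 ≤ 1. For μ ≤ 1 with offspring not concentrated at 1, the Galton-Watson process goes extinct almost surely, so q = 1.
(Algebraic check: The pgf is f(s) = 7/20 + 29/60·s + 1/6·s². The extinction probability q is the smallest fixed point of f in [0, 1]. Setting s = f(s):
  1/6·s² + (29/60 − 1)·s + 7/20 = 0
  1/6·s² − (7/20 + 1/6)·s + 7/20 = 0
which factors as (s − 1)·(1/6·s − 7/20) = 0, giving roots s = 1 and s = (7/20)/(1/6) = 21/10. Since 21/10 ≥ 1, the smallest root in [0, 1] is s = 1.)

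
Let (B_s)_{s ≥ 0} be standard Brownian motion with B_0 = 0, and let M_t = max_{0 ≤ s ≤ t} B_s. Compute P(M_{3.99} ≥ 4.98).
P(M_{3.99} ≥ 4.98) = 2·P(B_{3.99} ≥ 4.98) = 2(1 − Φ(4.98/√3.99)) ≈ 0.0127

By the reflection principle for Brownian motion, P(M_t ≥ a) = 2 · P(B_t ≥ a) for a ≥ 0. Since B_t ~ N(0, t), P(B_t ≥ 4.98) = 1 − Φ(4.98/√t) = 1 − Φ(4.98/√3.99) = 1 − Φ(2.4931). So
  P(M_{3.99} ≥ 4.98) = 2(1 − Φ(2.4931)) ≈ 0.0127.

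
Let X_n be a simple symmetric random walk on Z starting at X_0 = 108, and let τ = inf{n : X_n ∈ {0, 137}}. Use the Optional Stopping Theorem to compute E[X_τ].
E[X_τ] = 108

X_n is a martingale and τ is a bounded-mean stopping time (indeed τ is finite a.s. with bounded expectation since the walk is in a bounded region). By the OST, E[X_τ] = E[X_0] = 108. Equivalently: E[X_τ] = 137 · P(hit 137 first) + 0 · P(hit 0 first) = 137 · (108/137) = 108.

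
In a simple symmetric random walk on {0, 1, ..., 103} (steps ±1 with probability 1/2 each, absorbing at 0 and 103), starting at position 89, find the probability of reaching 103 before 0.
P(hit 103 before 0) = 89/103

Let u_k = P(hit 103 before 0 | start at k). Then u_0 = 0, u_103 = 1, and u_k = u_{k-1}/2 + u_{k+1}/2 for 1 ≤ k ≤ 102. This harmonic recurrence is solved by u_k = k/103, giving u_89 = 89/103.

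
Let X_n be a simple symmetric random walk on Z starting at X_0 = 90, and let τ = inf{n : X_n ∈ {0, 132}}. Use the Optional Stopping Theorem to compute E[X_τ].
E[X_τ] = 90

X_n is a martingale and τ is a bounded-mean stopping time (indeed τ is finite a.s. with bounded expectation since the walk is in a bounded region). By the OST, E[X_τ] = E[X_0] = 90. Equivalently: E[X_τ] = 132 · P(hit 132 first) + 0 · P(hit 0 first) = 132 · (90/132) = 90.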